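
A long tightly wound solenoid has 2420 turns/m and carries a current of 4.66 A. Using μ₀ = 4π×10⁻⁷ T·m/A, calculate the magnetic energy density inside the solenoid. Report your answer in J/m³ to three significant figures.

B = μ₀nI = (4π×10⁻⁷)(2.420×10^3)(4.66) = 1.417×10^-2 T.
u = B²/(2μ₀) = (1.417×10^-2)²/(2×4π×10⁻⁷) = 79.91 J/m³.

u ≈ 79.9 J/m³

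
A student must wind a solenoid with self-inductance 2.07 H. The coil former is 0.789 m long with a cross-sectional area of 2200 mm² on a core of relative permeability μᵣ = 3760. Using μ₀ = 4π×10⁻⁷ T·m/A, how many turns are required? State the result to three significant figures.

A = 2200 mm² = 2.200×10^-3 m².
From L = μ₀μᵣN²A/ℓ, N = √(Lℓ / (μ₀μᵣA)).
N = √[(2.07)(0.789) / ((4π×10⁻⁷)(3760)×2.200×10^-3)] = √(1.571×10^5) ≈ 396.4.

N ≈ 396 turns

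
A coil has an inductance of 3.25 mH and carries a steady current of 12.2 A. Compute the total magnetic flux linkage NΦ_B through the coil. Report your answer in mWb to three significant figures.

NΦ_B ≈ 39.7 mWb

From L = NΦ_B/I, the flux linkage is NΦ_B = LI.
NΦ_B = (3.250×10^-3 H)(12.2 A) = 3.965×10^-2 Wb.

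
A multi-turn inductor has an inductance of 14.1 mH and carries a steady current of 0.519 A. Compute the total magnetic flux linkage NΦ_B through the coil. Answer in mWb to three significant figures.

From L = NΦ_B/I, the flux linkage is NΦ_B = LI.
NΦ_B = (1.410×10^-2 H)(0.519 A) = 7.318×10^-3 Wb.

NΦ_B ≈ 7.32 mWb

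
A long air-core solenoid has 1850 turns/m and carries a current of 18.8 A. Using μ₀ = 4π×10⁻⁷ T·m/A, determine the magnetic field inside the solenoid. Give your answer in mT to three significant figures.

Inside a long solenoid, B = μ₀nI.
B = (4π×10⁻⁷)(1.850×10^3 m⁻¹)(18.8 A) = 4.371×10^-2 T.

B ≈ 43.7 mT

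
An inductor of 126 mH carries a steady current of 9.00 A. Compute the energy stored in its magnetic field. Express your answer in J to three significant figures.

U ≈ 5.10 J

Stored magnetic energy: U = ½LI².
U = ½(0.126 H)(9.00 A)² = 5.103 J.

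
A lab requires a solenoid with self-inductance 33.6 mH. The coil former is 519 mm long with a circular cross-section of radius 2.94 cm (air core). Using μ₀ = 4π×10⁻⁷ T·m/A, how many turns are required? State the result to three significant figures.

A = πr² = π(2.940×10^-2 m)² = 2.715×10^-3 m².
From L = μ₀N²A/ℓ, N = √(Lℓ / (μ₀A)).
N = √[(3.360×10^-2)(0.519) / ((4π×10⁻⁷)×2.715×10^-3)] = √(5.110×10^6) ≈ 2260.6.

N ≈ 2260 turns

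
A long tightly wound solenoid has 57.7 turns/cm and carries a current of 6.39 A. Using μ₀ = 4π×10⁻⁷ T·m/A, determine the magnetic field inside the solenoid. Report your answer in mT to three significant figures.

B ≈ 46.3 mT

Inside a long solenoid, B = μ₀nI.
B = (4π×10⁻⁷)(5.770×10^3 m⁻¹)(6.39 A) = 4.633×10^-2 T.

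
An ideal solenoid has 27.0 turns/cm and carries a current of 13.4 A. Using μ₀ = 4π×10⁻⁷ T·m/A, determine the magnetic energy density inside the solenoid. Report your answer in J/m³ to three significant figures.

B = μ₀nI = (4π×10⁻⁷)(2.700×10^3)(13.4) = 4.547×10^-2 T.
u = B²/(2μ₀) = (4.547×10^-2)²/(2×4π×10⁻⁷) = 822.46 J/m³.

u ≈ 822 J/m³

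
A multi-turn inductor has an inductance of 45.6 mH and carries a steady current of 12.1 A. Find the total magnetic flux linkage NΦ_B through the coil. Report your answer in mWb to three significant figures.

NΦ_B ≈ 552 mWb

From L = NΦ_B/I, the flux linkage is NΦ_B = LI.
NΦ_B = (4.560×10^-2 H)(12.1 A) = 0.5518 Wb.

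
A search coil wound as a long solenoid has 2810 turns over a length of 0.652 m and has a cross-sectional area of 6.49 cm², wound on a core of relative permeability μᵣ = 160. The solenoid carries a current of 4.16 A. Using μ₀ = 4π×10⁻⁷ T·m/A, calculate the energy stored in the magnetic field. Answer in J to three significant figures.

U ≈ 13.7 J

A = 6.49 cm² = 6.490×10^-4 m².
L = μ₀μᵣN²A/ℓ = (4π×10⁻⁷)(160)(2810)²(6.490×10^-4)/(0.652) = 1.58 H.
U = ½LI² = ½(1.58)(4.16)² = 13.67 J.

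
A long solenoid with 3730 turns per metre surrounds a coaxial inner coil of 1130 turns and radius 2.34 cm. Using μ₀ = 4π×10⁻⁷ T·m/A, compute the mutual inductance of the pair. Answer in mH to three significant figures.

M ≈ 9.11 mH

The outer solenoid produces a uniform field B₁ = μ₀n₁I₁ across the inner coil,
so the flux linkage is N₂Φ = N₂B₁A₂ = μ₀n₁N₂A₂·I₁, giving M = μ₀n₁N₂A₂.
A₂ = πr² = π(2.340×10^-2 m)² = 1.720×10^-3 m².
M = (4π×10⁻⁷)(3730)(1130)(1.720×10^-3) = 9.111×10^-3 H.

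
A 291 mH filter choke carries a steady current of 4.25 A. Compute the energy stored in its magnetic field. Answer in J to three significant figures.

U ≈ 2.63 J

Stored magnetic energy: U = ½LI².
U = ½(0.291 H)(4.25 A)² = 2.628 J.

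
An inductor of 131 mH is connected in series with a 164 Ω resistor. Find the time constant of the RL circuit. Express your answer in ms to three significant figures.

τ ≈ 0.799 ms

τ = L/R = (0.131 H)/(164 Ω) = 7.988×10^-4 s.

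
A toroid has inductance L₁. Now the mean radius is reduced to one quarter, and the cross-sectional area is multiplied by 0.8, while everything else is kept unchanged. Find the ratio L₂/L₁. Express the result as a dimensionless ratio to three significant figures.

For a toroid, L ∝ μᵣN²A/R.
L₂/L₁ = (0.25)^-1 × (0.8) = 3.20.

L₂/L₁ = 3.20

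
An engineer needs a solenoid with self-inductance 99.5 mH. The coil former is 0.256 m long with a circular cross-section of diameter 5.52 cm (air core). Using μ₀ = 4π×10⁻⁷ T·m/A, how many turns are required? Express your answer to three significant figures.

A = π(d/2)² = π(2.760×10^-2 m)² = 2.393×10^-3 m².
From L = μ₀N²A/ℓ, N = √(Lℓ / (μ₀A)).
N = √[(9.950×10^-2)(0.256) / ((4π×10⁻⁷)×2.393×10^-3)] = √(8.470×10^6) ≈ 2910.3.

N ≈ 2910 turns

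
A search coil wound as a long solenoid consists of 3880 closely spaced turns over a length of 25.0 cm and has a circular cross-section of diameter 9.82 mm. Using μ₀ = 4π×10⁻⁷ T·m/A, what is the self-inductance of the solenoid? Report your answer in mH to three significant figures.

A = π(d/2)² = π(4.910×10^-3 m)² = 7.574×10^-5 m².
For a long solenoid, L = μ₀N²A/ℓ.
L = (4π×10⁻⁷)(3880)²(7.574×10^-5)/(0.25 m) = 5.731×10^-3 H.

L ≈ 5.73 mH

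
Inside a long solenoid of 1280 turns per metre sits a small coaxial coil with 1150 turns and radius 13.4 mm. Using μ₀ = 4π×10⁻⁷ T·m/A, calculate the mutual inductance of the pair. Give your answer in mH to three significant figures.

M ≈ 1.04 mH

The outer solenoid produces a uniform field B₁ = μ₀n₁I₁ across the inner coil,
so the flux linkage is N₂Φ = N₂B₁A₂ = μ₀n₁N₂A₂·I₁, giving M = μ₀n₁N₂A₂.
A₂ = πr² = π(1.340×10^-2 m)² = 5.641×10^-4 m².
M = (4π×10⁻⁷)(1280)(1150)(5.641×10^-4) = 1.043×10^-3 H.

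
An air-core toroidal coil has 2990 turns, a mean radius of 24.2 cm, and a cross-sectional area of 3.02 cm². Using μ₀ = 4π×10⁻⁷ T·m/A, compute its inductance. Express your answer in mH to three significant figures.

L ≈ 2.23 mH

For a thin toroid, L = μ₀N²A/(2πR).
L = (4π×10⁻⁷)(2990)²(3.020×10^-4) / (2π×0.242 m) = 2.231×10^-3 H.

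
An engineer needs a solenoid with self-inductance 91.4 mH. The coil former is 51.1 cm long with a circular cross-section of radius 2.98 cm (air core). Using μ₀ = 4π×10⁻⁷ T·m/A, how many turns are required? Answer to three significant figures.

A = πr² = π(2.980×10^-2 m)² = 2.790×10^-3 m².
From L = μ₀N²A/ℓ, N = √(Lℓ / (μ₀A)).
N = √[(9.140×10^-2)(0.511) / ((4π×10⁻⁷)×2.790×10^-3)] = √(1.332×10^7) ≈ 3650.0.

N ≈ 3650 turns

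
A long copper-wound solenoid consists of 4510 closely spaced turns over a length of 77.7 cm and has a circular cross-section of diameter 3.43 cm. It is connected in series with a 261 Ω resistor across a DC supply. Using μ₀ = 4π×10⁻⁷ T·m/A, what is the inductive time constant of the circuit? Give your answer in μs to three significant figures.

τ ≈ 116 μs

A = π(d/2)² = π(1.715×10^-2 m)² = 9.240×10^-4 m².
L = μ₀N²A/ℓ = (4π×10⁻⁷)(4510)²(9.240×10^-4)/(0.777) = 3.040×10^-2 H.
τ = L/R = (3.040×10^-2)/(261) = 1.1646×10^-4 s.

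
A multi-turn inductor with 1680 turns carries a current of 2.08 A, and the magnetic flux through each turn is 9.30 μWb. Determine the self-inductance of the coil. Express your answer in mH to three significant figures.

Self-inductance is defined by L = NΦ_B/I (flux linkage over current).
L = (1680)(9.300×10^-6 Wb)/(2.08 A) = 7.512×10^-3 H.

L ≈ 7.51 mH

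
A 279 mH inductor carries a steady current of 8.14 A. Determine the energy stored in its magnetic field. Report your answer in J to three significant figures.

Stored magnetic energy: U = ½LI².
U = ½(0.279 H)(8.14 A)² = 9.243 J.

U ≈ 9.24 J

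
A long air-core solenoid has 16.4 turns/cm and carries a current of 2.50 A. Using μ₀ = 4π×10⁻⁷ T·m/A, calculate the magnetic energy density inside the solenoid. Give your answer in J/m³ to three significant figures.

u ≈ 10.6 J/m³

B = μ₀nI = (4π×10⁻⁷)(1.640×10^3)(2.50) = 5.152×10^-3 T.
u = B²/(2μ₀) = (5.152×10^-3)²/(2×4π×10⁻⁷) = 10.56 J/m³.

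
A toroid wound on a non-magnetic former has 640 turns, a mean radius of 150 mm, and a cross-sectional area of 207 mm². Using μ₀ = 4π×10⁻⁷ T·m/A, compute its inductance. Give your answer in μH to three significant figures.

For a thin toroid, L = μ₀N²A/(2πR).
L = (4π×10⁻⁷)(640)²(2.070×10^-4) / (2π×0.15 m) = 1.130×10^-4 H.

L ≈ 113 μH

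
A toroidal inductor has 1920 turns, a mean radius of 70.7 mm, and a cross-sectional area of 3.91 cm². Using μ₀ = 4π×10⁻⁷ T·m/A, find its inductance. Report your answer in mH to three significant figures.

L ≈ 4.08 mH

For a thin toroid, L = μ₀N²A/(2πR).
L = (4π×10⁻⁷)(1920)²(3.910×10^-4) / (2π×7.070×10^-2 m) = 4.077×10^-3 H.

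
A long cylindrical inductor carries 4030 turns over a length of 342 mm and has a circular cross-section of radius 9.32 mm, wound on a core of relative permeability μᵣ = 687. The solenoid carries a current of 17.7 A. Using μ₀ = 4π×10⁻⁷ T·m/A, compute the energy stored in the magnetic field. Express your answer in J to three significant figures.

A = πr² = π(9.320×10^-3 m)² = 2.729×10^-4 m².
L = μ₀μᵣN²A/ℓ = (4π×10⁻⁷)(687)(4030)²(2.729×10^-4)/(0.342) = 11.19 H.
U = ½LI² = ½(11.19)(17.7)² = 1.752×10^3 J.

U ≈ 1750 J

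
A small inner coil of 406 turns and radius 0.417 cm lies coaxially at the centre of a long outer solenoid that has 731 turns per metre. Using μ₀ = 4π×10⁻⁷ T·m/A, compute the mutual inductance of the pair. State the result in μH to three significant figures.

M ≈ 20.4 μH

The outer solenoid produces a uniform field B₁ = μ₀n₁I₁ across the inner coil,
so the flux linkage is N₂Φ = N₂B₁A₂ = μ₀n₁N₂A₂·I₁, giving M = μ₀n₁N₂A₂.
A₂ = πr² = π(4.170×10^-3 m)² = 5.463×10^-5 m².
M = (4π×10⁻⁷)(731)(406)(5.463×10^-5) = 2.037×10^-5 H.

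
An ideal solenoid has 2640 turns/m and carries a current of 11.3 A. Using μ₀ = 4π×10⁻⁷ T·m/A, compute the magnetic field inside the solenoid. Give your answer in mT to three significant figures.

B ≈ 37.5 mT

Inside a long solenoid, B = μ₀nI.
B = (4π×10⁻⁷)(2.640×10^3 m⁻¹)(11.3 A) = 3.749×10^-2 T.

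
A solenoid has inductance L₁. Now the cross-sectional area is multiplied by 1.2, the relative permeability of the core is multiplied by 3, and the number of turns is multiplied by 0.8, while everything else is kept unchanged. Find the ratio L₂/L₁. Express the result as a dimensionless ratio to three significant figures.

For a solenoid, L ∝ μᵣN²A/ℓ.
L₂/L₁ = (1.2) × (3) × (0.8)^2 = 2.30.

L₂/L₁ = 2.30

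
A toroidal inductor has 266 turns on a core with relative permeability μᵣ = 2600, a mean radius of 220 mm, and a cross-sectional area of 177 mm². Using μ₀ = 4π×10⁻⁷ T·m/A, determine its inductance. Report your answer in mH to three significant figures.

L ≈ 29.6 mH

For a thin toroid, L = μ₀μᵣN²A/(2πR).
L = (4π×10⁻⁷)(2600)(266)²(1.770×10^-4) / (2π×0.22 m) = 2.960×10^-2 H.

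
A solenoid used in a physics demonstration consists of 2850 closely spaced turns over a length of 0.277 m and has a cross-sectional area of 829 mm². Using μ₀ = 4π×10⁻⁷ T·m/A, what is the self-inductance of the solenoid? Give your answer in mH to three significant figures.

L ≈ 30.5 mH

A = 829 mm² = 8.290×10^-4 m².
For a long solenoid, L = μ₀N²A/ℓ.
L = (4π×10⁻⁷)(2850)²(8.290×10^-4)/(0.277 m) = 3.0547×10^-2 H.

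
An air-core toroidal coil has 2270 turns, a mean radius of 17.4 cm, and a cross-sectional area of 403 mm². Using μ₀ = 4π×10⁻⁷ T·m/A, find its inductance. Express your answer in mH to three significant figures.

For a thin toroid, L = μ₀N²A/(2πR).
L = (4π×10⁻⁷)(2270)²(4.030×10^-4) / (2π×0.174 m) = 2.387×10^-3 H.

L ≈ 2.39 mH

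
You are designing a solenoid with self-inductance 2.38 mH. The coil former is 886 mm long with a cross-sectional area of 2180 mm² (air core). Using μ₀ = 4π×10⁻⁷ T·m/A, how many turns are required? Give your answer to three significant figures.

A = 2180 mm² = 2.180×10^-3 m².
From L = μ₀N²A/ℓ, N = √(Lℓ / (μ₀A)).
N = √[(2.380×10^-3)(0.886) / ((4π×10⁻⁷)×2.180×10^-3)] = √(7.697×10^5) ≈ 877.3.

N ≈ 877 turns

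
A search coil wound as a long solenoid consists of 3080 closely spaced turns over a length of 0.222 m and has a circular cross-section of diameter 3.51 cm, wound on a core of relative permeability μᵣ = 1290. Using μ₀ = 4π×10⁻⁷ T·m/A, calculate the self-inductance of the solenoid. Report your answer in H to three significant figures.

A = π(d/2)² = π(1.755×10^-2 m)² = 9.676×10^-4 m².
For a long solenoid, L = μ₀μᵣN²A/ℓ.
L = (4π×10⁻⁷)(1290)(3080)²(9.676×10^-4)/(0.222 m) = 67.03 H.

L ≈ 67.0 H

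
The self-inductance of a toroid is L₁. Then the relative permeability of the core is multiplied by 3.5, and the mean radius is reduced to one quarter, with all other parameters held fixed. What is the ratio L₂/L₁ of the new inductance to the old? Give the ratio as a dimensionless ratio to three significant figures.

L₂/L₁ = 14.0

For a toroid, L ∝ μᵣN²A/R.
L₂/L₁ = (3.5) × (0.25)^-1 = 14.0.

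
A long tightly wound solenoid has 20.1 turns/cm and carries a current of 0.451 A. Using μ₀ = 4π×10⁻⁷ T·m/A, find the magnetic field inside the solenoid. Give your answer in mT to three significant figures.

Inside a long solenoid, B = μ₀nI.
B = (4π×10⁻⁷)(2.010×10^3 m⁻¹)(0.451 A) = 1.139×10^-3 T.

B ≈ 1.14 mT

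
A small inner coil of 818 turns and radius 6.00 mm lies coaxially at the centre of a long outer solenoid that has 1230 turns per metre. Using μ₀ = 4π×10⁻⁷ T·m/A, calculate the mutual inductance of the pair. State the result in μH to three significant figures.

M ≈ 143 μH

The outer solenoid produces a uniform field B₁ = μ₀n₁I₁ across the inner coil,
so the flux linkage is N₂Φ = N₂B₁A₂ = μ₀n₁N₂A₂·I₁, giving M = μ₀n₁N₂A₂.
A₂ = πr² = π(6.000×10^-3 m)² = 1.131×10^-4 m².
M = (4π×10⁻⁷)(1230)(818)(1.131×10^-4) = 1.430×10^-4 H.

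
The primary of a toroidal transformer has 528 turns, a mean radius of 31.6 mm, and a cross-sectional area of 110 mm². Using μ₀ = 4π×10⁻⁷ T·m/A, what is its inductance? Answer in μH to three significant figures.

For a thin toroid, L = μ₀N²A/(2πR).
L = (4π×10⁻⁷)(528)²(1.100×10^-4) / (2π×3.160×10^-2 m) = 1.941×10^-4 H.

L ≈ 194 μH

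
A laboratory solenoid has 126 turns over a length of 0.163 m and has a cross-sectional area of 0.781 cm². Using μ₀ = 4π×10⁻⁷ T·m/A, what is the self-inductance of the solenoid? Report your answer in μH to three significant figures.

L ≈ 9.56 μH

A = 0.781 cm² = 7.810×10^-5 m².
For a long solenoid, L = μ₀N²A/ℓ.
L = (4π×10⁻⁷)(126)²(7.810×10^-5)/(0.163 m) = 9.559×10^-6 H.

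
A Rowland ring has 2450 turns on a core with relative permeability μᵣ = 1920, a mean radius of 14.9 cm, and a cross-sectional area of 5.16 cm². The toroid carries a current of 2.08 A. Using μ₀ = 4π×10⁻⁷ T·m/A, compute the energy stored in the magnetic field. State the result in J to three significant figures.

L = μ₀μᵣN²A/(2πR) = (4π×10⁻⁷)(1920)(2450)²(5.160×10^-4)/(2π×0.149) = 7.982 H.
U = ½LI² = ½(7.982)(2.08)² = 17.27 J.

U ≈ 17.3 J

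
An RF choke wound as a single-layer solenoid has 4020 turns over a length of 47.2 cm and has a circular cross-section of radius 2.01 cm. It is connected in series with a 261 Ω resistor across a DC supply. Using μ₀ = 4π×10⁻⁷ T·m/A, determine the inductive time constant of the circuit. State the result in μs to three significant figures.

τ ≈ 209 μs

A = πr² = π(2.010×10^-2 m)² = 1.269×10^-3 m².
L = μ₀N²A/ℓ = (4π×10⁻⁷)(4020)²(1.269×10^-3)/(0.472) = 5.461×10^-2 H.
τ = L/R = (5.461×10^-2)/(261) = 2.092×10^-4 s.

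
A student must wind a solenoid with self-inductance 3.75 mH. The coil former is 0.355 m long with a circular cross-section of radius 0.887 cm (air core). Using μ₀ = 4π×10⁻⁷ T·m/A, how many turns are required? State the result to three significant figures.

N ≈ 2070 turns

A = πr² = π(8.870×10^-3 m)² = 2.472×10^-4 m².
From L = μ₀N²A/ℓ, N = √(Lℓ / (μ₀A)).
N = √[(3.750×10^-3)(0.355) / ((4π×10⁻⁷)×2.472×10^-4)] = √(4.286×10^6) ≈ 2070.3.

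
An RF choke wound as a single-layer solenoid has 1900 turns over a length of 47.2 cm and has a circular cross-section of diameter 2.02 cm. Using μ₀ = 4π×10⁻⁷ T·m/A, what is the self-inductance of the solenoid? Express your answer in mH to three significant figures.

L ≈ 3.08 mH

A = π(d/2)² = π(1.010×10^-2 m)² = 3.2047×10^-4 m².
For a long solenoid, L = μ₀N²A/ℓ.
L = (4π×10⁻⁷)(1900)²(3.2047×10^-4)/(0.472 m) = 3.080×10^-3 H.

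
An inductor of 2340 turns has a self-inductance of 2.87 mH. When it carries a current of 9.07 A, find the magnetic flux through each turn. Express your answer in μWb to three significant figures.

Φ_B ≈ 11.1 μWb

From L = NΦ_B/I, the flux per turn is Φ_B = LI/N.
Φ_B = (2.870×10^-3 H)(9.07 A)/2340 = 1.112×10^-5 Wb.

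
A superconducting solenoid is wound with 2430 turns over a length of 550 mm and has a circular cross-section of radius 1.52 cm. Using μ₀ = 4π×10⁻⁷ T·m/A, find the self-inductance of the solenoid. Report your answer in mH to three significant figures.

L ≈ 9.79 mH

A = πr² = π(1.520×10^-2 m)² = 7.258×10^-4 m².
For a long solenoid, L = μ₀N²A/ℓ.
L = (4π×10⁻⁷)(2430)²(7.258×10^-4)/(0.55 m) = 9.793×10^-3 H.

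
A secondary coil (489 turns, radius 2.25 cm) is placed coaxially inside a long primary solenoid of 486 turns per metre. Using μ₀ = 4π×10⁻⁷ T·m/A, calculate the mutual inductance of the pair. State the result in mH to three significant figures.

The outer solenoid produces a uniform field B₁ = μ₀n₁I₁ across the inner coil,
so the flux linkage is N₂Φ = N₂B₁A₂ = μ₀n₁N₂A₂·I₁, giving M = μ₀n₁N₂A₂.
A₂ = πr² = π(2.250×10^-2 m)² = 1.590×10^-3 m².
M = (4π×10⁻⁷)(486)(489)(1.590×10^-3) = 4.750×10^-4 H.

M ≈ 0.475 mH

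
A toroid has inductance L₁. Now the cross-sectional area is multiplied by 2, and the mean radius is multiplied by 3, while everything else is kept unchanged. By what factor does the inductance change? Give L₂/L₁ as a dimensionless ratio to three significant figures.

For a toroid, L ∝ μᵣN²A/R.
L₂/L₁ = (2) × (3)^-1 = 0.667.

L₂/L₁ = 0.667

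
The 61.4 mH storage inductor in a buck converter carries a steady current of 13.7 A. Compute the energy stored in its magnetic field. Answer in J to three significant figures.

U ≈ 5.76 J

Stored magnetic energy: U = ½LI².
U = ½(6.140×10^-2 H)(13.7 A)² = 5.762 J.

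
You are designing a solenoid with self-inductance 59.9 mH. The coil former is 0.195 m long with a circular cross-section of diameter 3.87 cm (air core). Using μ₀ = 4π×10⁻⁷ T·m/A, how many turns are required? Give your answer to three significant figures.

N ≈ 2810 turns

A = π(d/2)² = π(1.935×10^-2 m)² = 1.176×10^-3 m².
From L = μ₀N²A/ℓ, N = √(Lℓ / (μ₀A)).
N = √[(5.990×10^-2)(0.195) / ((4π×10⁻⁷)×1.176×10^-3)] = √(7.902×10^6) ≈ 2811.1.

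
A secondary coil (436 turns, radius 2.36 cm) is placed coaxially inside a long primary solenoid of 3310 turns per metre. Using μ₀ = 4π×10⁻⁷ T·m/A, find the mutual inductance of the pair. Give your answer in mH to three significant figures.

The outer solenoid produces a uniform field B₁ = μ₀n₁I₁ across the inner coil,
so the flux linkage is N₂Φ = N₂B₁A₂ = μ₀n₁N₂A₂·I₁, giving M = μ₀n₁N₂A₂.
A₂ = πr² = π(2.360×10^-2 m)² = 1.750×10^-3 m².
M = (4π×10⁻⁷)(3310)(436)(1.750×10^-3) = 3.173×10^-3 H.

M ≈ 3.17 mH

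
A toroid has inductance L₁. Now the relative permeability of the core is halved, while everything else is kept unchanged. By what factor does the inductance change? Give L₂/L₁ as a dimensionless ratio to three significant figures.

For a toroid, L ∝ μᵣN²A/R.
L₂/L₁ = (0.5) = 0.500.

L₂/L₁ = 0.500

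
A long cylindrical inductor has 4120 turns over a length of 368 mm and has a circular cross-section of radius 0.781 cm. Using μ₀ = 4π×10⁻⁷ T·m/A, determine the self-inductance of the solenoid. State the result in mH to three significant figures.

A = πr² = π(7.810×10^-3 m)² = 1.916×10^-4 m².
For a long solenoid, L = μ₀N²A/ℓ.
L = (4π×10⁻⁷)(4120)²(1.916×10^-4)/(0.368 m) = 1.111×10^-2 H.

L ≈ 11.1 mH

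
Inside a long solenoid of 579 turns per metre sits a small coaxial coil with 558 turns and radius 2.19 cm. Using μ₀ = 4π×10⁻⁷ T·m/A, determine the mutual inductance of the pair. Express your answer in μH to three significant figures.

M ≈ 612 μH

The outer solenoid produces a uniform field B₁ = μ₀n₁I₁ across the inner coil,
so the flux linkage is N₂Φ = N₂B₁A₂ = μ₀n₁N₂A₂·I₁, giving M = μ₀n₁N₂A₂.
A₂ = πr² = π(2.190×10^-2 m)² = 1.507×10^-3 m².
M = (4π×10⁻⁷)(579)(558)(1.507×10^-3) = 6.117×10^-4 H.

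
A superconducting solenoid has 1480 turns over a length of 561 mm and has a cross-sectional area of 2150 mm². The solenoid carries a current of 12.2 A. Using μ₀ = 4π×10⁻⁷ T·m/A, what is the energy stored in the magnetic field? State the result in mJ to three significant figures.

U ≈ 785 mJ

A = 2150 mm² = 2.150×10^-3 m².
L = μ₀N²A/ℓ = (4π×10⁻⁷)(1480)²(2.150×10^-3)/(0.561) = 1.0549×10^-2 H.
U = ½LI² = ½(1.0549×10^-2)(12.2)² = 0.7851 J.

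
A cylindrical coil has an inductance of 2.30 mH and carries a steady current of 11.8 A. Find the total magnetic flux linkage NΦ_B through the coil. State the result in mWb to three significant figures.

NΦ_B ≈ 27.1 mWb

From L = NΦ_B/I, the flux linkage is NΦ_B = LI.
NΦ_B = (2.300×10^-3 H)(11.8 A) = 2.714×10^-2 Wb.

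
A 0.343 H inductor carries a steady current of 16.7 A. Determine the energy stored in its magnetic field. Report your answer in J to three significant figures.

U ≈ 47.8 J

Stored magnetic energy: U = ½LI².
U = ½(0.343 H)(16.7 A)² = 47.83 J.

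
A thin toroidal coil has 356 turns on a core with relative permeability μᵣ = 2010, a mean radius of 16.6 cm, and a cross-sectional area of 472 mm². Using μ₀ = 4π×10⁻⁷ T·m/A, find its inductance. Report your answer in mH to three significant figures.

L ≈ 145 mH

For a thin toroid, L = μ₀μᵣN²A/(2πR).
L = (4π×10⁻⁷)(2010)(356)²(4.720×10^-4) / (2π×0.166 m) = 0.1449 H.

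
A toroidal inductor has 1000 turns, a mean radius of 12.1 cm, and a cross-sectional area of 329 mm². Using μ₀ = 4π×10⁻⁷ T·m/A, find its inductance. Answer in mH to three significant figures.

L ≈ 0.544 mH

For a thin toroid, L = μ₀N²A/(2πR).
L = (4π×10⁻⁷)(1000)²(3.290×10^-4) / (2π×0.121 m) = 5.438×10^-4 H.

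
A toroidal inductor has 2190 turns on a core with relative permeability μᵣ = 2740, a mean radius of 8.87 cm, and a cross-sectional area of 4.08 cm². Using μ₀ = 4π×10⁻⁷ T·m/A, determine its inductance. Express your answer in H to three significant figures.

For a thin toroid, L = μ₀μᵣN²A/(2πR).
L = (4π×10⁻⁷)(2740)(2190)²(4.080×10^-4) / (2π×8.870×10^-2 m) = 12.09 H.

L ≈ 12.1 H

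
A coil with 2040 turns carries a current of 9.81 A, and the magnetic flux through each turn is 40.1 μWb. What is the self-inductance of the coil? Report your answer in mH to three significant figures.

L ≈ 8.34 mH

Self-inductance is defined by L = NΦ_B/I (flux linkage over current).
L = (2040)(4.010×10^-5 Wb)/(9.81 A) = 8.339×10^-3 H.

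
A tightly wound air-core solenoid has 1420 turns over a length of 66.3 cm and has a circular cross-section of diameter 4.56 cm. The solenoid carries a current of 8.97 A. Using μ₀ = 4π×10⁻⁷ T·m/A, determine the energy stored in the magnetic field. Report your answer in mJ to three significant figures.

A = π(d/2)² = π(2.280×10^-2 m)² = 1.633×10^-3 m².
L = μ₀N²A/ℓ = (4π×10⁻⁷)(1420)²(1.633×10^-3)/(0.663) = 6.242×10^-3 H.
U = ½LI² = ½(6.242×10^-3)(8.97)² = 0.2511 J.

U ≈ 251 mJ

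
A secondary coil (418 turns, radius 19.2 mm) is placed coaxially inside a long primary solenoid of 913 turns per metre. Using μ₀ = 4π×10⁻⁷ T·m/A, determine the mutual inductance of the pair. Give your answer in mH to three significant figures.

M ≈ 0.555 mH

The outer solenoid produces a uniform field B₁ = μ₀n₁I₁ across the inner coil,
so the flux linkage is N₂Φ = N₂B₁A₂ = μ₀n₁N₂A₂·I₁, giving M = μ₀n₁N₂A₂.
A₂ = πr² = π(1.920×10^-2 m)² = 1.158×10^-3 m².
M = (4π×10⁻⁷)(913)(418)(1.158×10^-3) = 5.554×10^-4 H.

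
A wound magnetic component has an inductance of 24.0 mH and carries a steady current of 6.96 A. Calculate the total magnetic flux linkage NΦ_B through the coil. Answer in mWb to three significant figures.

NΦ_B ≈ 167 mWb

From L = NΦ_B/I, the flux linkage is NΦ_B = LI.
NΦ_B = (2.400×10^-2 H)(6.96 A) = 0.167 Wb.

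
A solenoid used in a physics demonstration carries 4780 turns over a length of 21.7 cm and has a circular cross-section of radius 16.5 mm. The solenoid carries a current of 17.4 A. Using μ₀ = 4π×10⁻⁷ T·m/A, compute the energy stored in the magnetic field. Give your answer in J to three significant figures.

A = πr² = π(1.650×10^-2 m)² = 8.553×10^-4 m².
L = μ₀N²A/ℓ = (4π×10⁻⁷)(4780)²(8.553×10^-4)/(0.217) = 0.1132 H.
U = ½LI² = ½(0.1132)(17.4)² = 17.13 J.

U ≈ 17.1 J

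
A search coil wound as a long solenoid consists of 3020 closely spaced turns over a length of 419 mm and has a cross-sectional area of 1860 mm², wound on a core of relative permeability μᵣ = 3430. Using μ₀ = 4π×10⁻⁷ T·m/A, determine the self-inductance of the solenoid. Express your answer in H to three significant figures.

A = 1860 mm² = 1.860×10^-3 m².
For a long solenoid, L = μ₀μᵣN²A/ℓ.
L = (4π×10⁻⁷)(3430)(3020)²(1.860×10^-3)/(0.419 m) = 174.5 H.

L ≈ 175 H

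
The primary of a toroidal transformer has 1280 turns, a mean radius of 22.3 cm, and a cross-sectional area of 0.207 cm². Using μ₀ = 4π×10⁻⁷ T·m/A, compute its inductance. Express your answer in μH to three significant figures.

L ≈ 30.4 μH

For a thin toroid, L = μ₀N²A/(2πR).
L = (4π×10⁻⁷)(1280)²(2.070×10^-5) / (2π×0.223 m) = 3.042×10^-5 H.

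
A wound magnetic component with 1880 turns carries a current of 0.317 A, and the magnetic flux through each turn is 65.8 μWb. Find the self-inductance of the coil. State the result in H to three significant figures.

Self-inductance is defined by L = NΦ_B/I (flux linkage over current).
L = (1880)(6.580×10^-5 Wb)/(0.317 A) = 0.3902 H.

L ≈ 0.390 H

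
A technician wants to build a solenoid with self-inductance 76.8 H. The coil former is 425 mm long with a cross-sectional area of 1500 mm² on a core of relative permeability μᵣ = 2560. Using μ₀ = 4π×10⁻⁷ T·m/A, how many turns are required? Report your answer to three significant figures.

N ≈ 2600 turns

A = 1500 mm² = 1.500×10^-3 m².
From L = μ₀μᵣN²A/ℓ, N = √(Lℓ / (μ₀μᵣA)).
N = √[(76.8)(0.425) / ((4π×10⁻⁷)(2560)×1.500×10^-3)] = √(6.764×10^6) ≈ 2600.8.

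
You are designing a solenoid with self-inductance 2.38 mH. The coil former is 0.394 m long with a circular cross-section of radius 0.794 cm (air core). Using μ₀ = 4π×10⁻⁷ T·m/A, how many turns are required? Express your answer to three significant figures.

A = πr² = π(7.940×10^-3 m)² = 1.981×10^-4 m².
From L = μ₀N²A/ℓ, N = √(Lℓ / (μ₀A)).
N = √[(2.380×10^-3)(0.394) / ((4π×10⁻⁷)×1.981×10^-4)] = √(3.768×10^6) ≈ 1941.0.

N ≈ 1940 turns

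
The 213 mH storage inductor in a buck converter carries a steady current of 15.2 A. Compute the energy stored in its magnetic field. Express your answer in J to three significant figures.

U ≈ 24.6 J

Stored magnetic energy: U = ½LI².
U = ½(0.213 H)(15.2 A)² = 24.61 J.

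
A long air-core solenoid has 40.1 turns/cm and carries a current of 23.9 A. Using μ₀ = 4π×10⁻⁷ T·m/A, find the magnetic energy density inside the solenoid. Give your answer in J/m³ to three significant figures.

B = μ₀nI = (4π×10⁻⁷)(4.010×10^3)(23.9) = 0.1204 T.
u = B²/(2μ₀) = (0.1204)²/(2×4π×10⁻⁷) = 5.771×10^3 J/m³.

u ≈ 5770 J/m³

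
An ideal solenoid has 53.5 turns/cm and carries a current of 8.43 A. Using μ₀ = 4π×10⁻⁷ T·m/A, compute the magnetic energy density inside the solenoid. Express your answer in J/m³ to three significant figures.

u ≈ 1280 J/m³

B = μ₀nI = (4π×10⁻⁷)(5.350×10^3)(8.43) = 5.667×10^-2 T.
u = B²/(2μ₀) = (5.667×10^-2)²/(2×4π×10⁻⁷) = 1.278×10^3 J/m³.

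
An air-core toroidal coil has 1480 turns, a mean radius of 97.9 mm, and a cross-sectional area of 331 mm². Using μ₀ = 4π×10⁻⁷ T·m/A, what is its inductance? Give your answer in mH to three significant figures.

For a thin toroid, L = μ₀N²A/(2πR).
L = (4π×10⁻⁷)(1480)²(3.310×10^-4) / (2π×9.790×10^-2 m) = 1.481×10^-3 H.

L ≈ 1.48 mH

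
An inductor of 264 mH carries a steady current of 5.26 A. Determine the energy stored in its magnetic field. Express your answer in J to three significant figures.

Stored magnetic energy: U = ½LI².
U = ½(0.264 H)(5.26 A)² = 3.652 J.

U ≈ 3.65 J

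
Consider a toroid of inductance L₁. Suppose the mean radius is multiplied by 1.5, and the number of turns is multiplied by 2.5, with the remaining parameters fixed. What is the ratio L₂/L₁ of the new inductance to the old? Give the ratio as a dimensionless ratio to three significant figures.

L₂/L₁ = 4.17

For a toroid, L ∝ μᵣN²A/R.
L₂/L₁ = (1.5)^-1 × (2.5)^2 = 4.17.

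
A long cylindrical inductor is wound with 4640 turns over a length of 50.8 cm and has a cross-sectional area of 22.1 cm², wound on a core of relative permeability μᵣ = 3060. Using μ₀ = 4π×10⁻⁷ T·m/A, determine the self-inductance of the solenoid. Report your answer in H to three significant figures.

A = 22.1 cm² = 2.210×10^-3 m².
For a long solenoid, L = μ₀μᵣN²A/ℓ.
L = (4π×10⁻⁷)(3060)(4640)²(2.210×10^-3)/(0.508 m) = 360.2 H.

L ≈ 360 H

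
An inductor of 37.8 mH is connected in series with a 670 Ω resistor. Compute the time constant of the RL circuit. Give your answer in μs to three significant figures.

τ = L/R = (3.780×10^-2 H)/(670 Ω) = 5.642×10^-5 s.

τ ≈ 56.4 μs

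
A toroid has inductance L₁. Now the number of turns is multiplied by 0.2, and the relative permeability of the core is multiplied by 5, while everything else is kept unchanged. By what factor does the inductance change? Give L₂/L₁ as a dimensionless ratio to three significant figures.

L₂/L₁ = 0.200

For a toroid, L ∝ μᵣN²A/R.
L₂/L₁ = (0.2)^2 × (5) = 0.200.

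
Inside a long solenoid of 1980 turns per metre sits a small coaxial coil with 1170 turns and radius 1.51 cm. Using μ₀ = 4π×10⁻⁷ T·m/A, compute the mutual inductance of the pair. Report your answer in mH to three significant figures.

The outer solenoid produces a uniform field B₁ = μ₀n₁I₁ across the inner coil,
so the flux linkage is N₂Φ = N₂B₁A₂ = μ₀n₁N₂A₂·I₁, giving M = μ₀n₁N₂A₂.
A₂ = πr² = π(1.510×10^-2 m)² = 7.163×10^-4 m².
M = (4π×10⁻⁷)(1980)(1170)(7.163×10^-4) = 2.085×10^-3 H.

M ≈ 2.09 mH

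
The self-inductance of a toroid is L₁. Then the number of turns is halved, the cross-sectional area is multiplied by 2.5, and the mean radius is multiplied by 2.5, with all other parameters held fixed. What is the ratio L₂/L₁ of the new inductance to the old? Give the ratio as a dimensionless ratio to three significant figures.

L₂/L₁ = 0.250

For a toroid, L ∝ μᵣN²A/R.
L₂/L₁ = (0.5)^2 × (2.5) × (2.5)^-1 = 0.250.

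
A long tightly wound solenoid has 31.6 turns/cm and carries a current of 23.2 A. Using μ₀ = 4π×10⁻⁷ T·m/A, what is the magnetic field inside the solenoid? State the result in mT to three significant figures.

B ≈ 92.1 mT

Inside a long solenoid, B = μ₀nI.
B = (4π×10⁻⁷)(3.160×10^3 m⁻¹)(23.2 A) = 9.213×10^-2 T.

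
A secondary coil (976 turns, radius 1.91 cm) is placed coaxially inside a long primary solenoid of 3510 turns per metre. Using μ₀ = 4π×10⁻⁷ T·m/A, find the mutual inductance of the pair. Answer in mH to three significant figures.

M ≈ 4.93 mH

The outer solenoid produces a uniform field B₁ = μ₀n₁I₁ across the inner coil,
so the flux linkage is N₂Φ = N₂B₁A₂ = μ₀n₁N₂A₂·I₁, giving M = μ₀n₁N₂A₂.
A₂ = πr² = π(1.910×10^-2 m)² = 1.146×10^-3 m².
M = (4π×10⁻⁷)(3510)(976)(1.146×10^-3) = 4.934×10^-3 H.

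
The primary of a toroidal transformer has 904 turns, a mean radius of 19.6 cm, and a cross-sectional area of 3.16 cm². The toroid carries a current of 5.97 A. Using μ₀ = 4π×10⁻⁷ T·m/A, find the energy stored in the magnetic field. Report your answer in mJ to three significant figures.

U ≈ 4.70 mJ

L = μ₀N²A/(2πR) = (4π×10⁻⁷)(904)²(3.160×10^-4)/(2π×0.196) = 2.635×10^-4 H.
U = ½LI² = ½(2.635×10^-4)(5.97)² = 4.696×10^-3 J.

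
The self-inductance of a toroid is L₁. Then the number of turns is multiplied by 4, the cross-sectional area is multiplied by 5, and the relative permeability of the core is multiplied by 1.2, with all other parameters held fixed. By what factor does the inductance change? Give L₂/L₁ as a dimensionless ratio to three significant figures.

L₂/L₁ = 96.0

For a toroid, L ∝ μᵣN²A/R.
L₂/L₁ = (4)^2 × (5) × (1.2) = 96.0.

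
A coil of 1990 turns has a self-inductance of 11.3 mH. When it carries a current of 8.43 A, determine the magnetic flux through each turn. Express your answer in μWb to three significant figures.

From L = NΦ_B/I, the flux per turn is Φ_B = LI/N.
Φ_B = (1.130×10^-2 H)(8.43 A)/1990 = 4.787×10^-5 Wb.

Φ_B ≈ 47.9 μWb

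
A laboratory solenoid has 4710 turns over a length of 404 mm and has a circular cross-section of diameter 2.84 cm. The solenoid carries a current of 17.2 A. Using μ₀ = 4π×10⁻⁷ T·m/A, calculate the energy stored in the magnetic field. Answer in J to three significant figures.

U ≈ 6.47 J

A = π(d/2)² = π(1.420×10^-2 m)² = 6.3347×10^-4 m².
L = μ₀N²A/ℓ = (4π×10⁻⁷)(4710)²(6.3347×10^-4)/(0.404) = 4.371×10^-2 H.
U = ½LI² = ½(4.371×10^-2)(17.2)² = 6.466 J.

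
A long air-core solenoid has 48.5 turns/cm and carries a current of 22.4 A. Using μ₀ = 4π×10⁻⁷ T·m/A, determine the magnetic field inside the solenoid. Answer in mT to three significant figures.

Inside a long solenoid, B = μ₀nI.
B = (4π×10⁻⁷)(4.850×10^3 m⁻¹)(22.4 A) = 0.1365 T.

B ≈ 137 mT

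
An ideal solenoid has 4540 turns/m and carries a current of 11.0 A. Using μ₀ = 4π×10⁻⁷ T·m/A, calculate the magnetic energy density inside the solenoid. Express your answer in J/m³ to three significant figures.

B = μ₀nI = (4π×10⁻⁷)(4.540×10^3)(11.0) = 6.276×10^-2 T.
u = B²/(2μ₀) = (6.276×10^-2)²/(2×4π×10⁻⁷) = 1.567×10^3 J/m³.

u ≈ 1570 J/m³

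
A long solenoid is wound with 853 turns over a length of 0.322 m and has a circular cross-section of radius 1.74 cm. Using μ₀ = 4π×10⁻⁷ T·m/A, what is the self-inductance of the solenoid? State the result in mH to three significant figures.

A = πr² = π(1.740×10^-2 m)² = 9.511×10^-4 m².
For a long solenoid, L = μ₀N²A/ℓ.
L = (4π×10⁻⁷)(853)²(9.511×10^-4)/(0.322 m) = 2.701×10^-3 H.

L ≈ 2.70 mH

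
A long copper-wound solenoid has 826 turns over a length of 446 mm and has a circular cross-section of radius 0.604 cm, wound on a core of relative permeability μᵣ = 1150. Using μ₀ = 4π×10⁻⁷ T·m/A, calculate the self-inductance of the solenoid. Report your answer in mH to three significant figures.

L ≈ 253 mH

A = πr² = π(6.040×10^-3 m)² = 1.146×10^-4 m².
For a long solenoid, L = μ₀μᵣN²A/ℓ.
L = (4π×10⁻⁷)(1150)(826)²(1.146×10^-4)/(0.446 m) = 0.2534 H.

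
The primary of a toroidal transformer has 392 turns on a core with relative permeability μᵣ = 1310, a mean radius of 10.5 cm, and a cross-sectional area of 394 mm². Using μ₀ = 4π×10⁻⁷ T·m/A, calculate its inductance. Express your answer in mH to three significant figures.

For a thin toroid, L = μ₀μᵣN²A/(2πR).
L = (4π×10⁻⁷)(1310)(392)²(3.940×10^-4) / (2π×0.105 m) = 0.1511 H.

L ≈ 151 mH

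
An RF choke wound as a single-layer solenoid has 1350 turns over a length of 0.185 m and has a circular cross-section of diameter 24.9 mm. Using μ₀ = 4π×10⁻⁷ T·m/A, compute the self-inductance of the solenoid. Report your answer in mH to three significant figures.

A = π(d/2)² = π(1.245×10^-2 m)² = 4.870×10^-4 m².
For a long solenoid, L = μ₀N²A/ℓ.
L = (4π×10⁻⁷)(1350)²(4.870×10^-4)/(0.185 m) = 6.028×10^-3 H.

L ≈ 6.03 mH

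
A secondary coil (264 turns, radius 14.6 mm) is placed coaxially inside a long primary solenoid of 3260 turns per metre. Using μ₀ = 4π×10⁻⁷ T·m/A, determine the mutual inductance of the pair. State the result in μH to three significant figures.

The outer solenoid produces a uniform field B₁ = μ₀n₁I₁ across the inner coil,
so the flux linkage is N₂Φ = N₂B₁A₂ = μ₀n₁N₂A₂·I₁, giving M = μ₀n₁N₂A₂.
A₂ = πr² = π(1.460×10^-2 m)² = 6.697×10^-4 m².
M = (4π×10⁻⁷)(3260)(264)(6.697×10^-4) = 7.242×10^-4 H.

M ≈ 724 μH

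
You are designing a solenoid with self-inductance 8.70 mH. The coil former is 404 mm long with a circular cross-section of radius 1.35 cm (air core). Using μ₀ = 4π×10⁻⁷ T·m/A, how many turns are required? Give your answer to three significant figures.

N ≈ 2210 turns

A = πr² = π(1.350×10^-2 m)² = 5.726×10^-4 m².
From L = μ₀N²A/ℓ, N = √(Lℓ / (μ₀A)).
N = √[(8.700×10^-3)(0.404) / ((4π×10⁻⁷)×5.726×10^-4)] = √(4.885×10^6) ≈ 2210.2.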